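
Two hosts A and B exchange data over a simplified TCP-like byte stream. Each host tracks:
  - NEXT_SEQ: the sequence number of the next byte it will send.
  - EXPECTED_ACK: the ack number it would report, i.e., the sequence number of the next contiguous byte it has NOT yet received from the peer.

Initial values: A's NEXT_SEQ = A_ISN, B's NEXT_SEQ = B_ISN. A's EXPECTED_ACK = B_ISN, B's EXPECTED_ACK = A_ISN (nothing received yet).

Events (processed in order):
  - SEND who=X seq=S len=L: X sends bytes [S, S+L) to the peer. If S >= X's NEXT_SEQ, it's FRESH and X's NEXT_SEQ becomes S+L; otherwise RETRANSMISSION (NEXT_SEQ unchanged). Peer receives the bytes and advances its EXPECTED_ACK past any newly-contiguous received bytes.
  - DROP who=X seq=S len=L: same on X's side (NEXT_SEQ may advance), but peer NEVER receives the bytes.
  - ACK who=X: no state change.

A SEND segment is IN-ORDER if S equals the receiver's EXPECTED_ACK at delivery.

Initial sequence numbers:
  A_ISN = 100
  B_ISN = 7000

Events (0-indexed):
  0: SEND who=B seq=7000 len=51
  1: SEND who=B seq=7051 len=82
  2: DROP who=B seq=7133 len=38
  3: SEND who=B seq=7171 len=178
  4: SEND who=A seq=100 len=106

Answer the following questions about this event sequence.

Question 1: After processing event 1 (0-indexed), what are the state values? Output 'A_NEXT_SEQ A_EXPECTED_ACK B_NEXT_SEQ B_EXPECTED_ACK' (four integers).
After event 0: A_seq=100 A_ack=7051 B_seq=7051 B_ack=100
After event 1: A_seq=100 A_ack=7133 B_seq=7133 B_ack=100

100 7133 7133 100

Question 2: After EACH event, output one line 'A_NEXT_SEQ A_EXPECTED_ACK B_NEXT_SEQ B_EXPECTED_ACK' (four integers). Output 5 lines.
100 7051 7051 100
100 7133 7133 100
100 7133 7171 100
100 7133 7349 100
206 7133 7349 206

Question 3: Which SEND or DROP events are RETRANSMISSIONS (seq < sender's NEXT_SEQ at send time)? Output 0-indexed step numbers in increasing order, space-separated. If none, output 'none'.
Step 0: SEND seq=7000 -> fresh
Step 1: SEND seq=7051 -> fresh
Step 2: DROP seq=7133 -> fresh
Step 3: SEND seq=7171 -> fresh
Step 4: SEND seq=100 -> fresh

Answer: none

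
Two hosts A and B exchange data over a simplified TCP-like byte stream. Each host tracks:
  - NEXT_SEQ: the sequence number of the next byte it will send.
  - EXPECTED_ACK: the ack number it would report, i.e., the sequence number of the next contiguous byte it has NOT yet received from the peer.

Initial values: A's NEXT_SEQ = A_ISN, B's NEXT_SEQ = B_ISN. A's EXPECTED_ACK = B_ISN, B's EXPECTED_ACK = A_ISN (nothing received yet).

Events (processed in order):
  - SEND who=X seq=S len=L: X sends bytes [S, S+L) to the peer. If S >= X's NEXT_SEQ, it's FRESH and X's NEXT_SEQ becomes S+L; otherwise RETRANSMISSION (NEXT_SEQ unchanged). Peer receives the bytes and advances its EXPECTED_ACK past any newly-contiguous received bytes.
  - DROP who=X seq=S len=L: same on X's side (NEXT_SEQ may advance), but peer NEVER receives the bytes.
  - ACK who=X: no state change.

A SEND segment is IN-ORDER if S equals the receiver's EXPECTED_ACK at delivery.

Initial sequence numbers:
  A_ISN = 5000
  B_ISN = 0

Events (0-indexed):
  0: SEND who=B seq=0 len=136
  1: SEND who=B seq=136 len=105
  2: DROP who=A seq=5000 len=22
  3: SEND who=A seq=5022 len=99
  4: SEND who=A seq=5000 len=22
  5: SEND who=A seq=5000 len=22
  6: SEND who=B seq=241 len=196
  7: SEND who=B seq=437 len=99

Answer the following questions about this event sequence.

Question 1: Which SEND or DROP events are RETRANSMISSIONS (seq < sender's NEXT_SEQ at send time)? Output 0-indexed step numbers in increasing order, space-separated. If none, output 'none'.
Step 0: SEND seq=0 -> fresh
Step 1: SEND seq=136 -> fresh
Step 2: DROP seq=5000 -> fresh
Step 3: SEND seq=5022 -> fresh
Step 4: SEND seq=5000 -> retransmit
Step 5: SEND seq=5000 -> retransmit
Step 6: SEND seq=241 -> fresh
Step 7: SEND seq=437 -> fresh

Answer: 4 5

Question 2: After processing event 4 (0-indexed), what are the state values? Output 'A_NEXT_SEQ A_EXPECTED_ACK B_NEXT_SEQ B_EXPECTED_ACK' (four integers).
After event 0: A_seq=5000 A_ack=136 B_seq=136 B_ack=5000
After event 1: A_seq=5000 A_ack=241 B_seq=241 B_ack=5000
After event 2: A_seq=5022 A_ack=241 B_seq=241 B_ack=5000
After event 3: A_seq=5121 A_ack=241 B_seq=241 B_ack=5000
After event 4: A_seq=5121 A_ack=241 B_seq=241 B_ack=5121

5121 241 241 5121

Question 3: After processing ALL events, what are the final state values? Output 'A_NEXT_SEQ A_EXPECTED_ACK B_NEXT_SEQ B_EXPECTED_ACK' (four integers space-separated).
After event 0: A_seq=5000 A_ack=136 B_seq=136 B_ack=5000
After event 1: A_seq=5000 A_ack=241 B_seq=241 B_ack=5000
After event 2: A_seq=5022 A_ack=241 B_seq=241 B_ack=5000
After event 3: A_seq=5121 A_ack=241 B_seq=241 B_ack=5000
After event 4: A_seq=5121 A_ack=241 B_seq=241 B_ack=5121
After event 5: A_seq=5121 A_ack=241 B_seq=241 B_ack=5121
After event 6: A_seq=5121 A_ack=437 B_seq=437 B_ack=5121
After event 7: A_seq=5121 A_ack=536 B_seq=536 B_ack=5121

Answer: 5121 536 536 5121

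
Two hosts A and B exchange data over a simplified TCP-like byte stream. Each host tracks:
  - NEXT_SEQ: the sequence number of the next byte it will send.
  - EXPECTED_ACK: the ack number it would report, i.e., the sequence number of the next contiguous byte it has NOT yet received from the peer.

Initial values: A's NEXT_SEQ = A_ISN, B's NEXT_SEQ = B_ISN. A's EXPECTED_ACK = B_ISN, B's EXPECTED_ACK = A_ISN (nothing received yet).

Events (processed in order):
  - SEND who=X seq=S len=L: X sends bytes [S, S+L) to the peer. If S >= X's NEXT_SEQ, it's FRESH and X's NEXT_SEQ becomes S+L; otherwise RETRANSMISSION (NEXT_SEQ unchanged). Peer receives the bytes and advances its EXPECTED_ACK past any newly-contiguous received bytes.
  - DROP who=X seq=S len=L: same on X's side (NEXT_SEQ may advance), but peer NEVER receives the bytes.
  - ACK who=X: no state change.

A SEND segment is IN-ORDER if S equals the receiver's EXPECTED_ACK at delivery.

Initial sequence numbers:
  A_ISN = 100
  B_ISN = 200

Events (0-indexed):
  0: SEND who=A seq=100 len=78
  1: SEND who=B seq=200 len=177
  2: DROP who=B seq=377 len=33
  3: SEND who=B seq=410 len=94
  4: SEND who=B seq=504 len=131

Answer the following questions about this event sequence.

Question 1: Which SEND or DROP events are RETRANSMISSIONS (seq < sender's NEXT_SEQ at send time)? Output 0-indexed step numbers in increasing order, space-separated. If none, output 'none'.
Step 0: SEND seq=100 -> fresh
Step 1: SEND seq=200 -> fresh
Step 2: DROP seq=377 -> fresh
Step 3: SEND seq=410 -> fresh
Step 4: SEND seq=504 -> fresh

Answer: none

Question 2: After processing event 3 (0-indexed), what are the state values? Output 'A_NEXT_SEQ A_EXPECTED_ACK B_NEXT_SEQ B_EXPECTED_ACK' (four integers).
After event 0: A_seq=178 A_ack=200 B_seq=200 B_ack=178
After event 1: A_seq=178 A_ack=377 B_seq=377 B_ack=178
After event 2: A_seq=178 A_ack=377 B_seq=410 B_ack=178
After event 3: A_seq=178 A_ack=377 B_seq=504 B_ack=178

178 377 504 178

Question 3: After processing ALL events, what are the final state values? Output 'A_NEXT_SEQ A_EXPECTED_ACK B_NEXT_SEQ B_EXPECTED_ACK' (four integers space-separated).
Answer: 178 377 635 178

Derivation:
After event 0: A_seq=178 A_ack=200 B_seq=200 B_ack=178
After event 1: A_seq=178 A_ack=377 B_seq=377 B_ack=178
After event 2: A_seq=178 A_ack=377 B_seq=410 B_ack=178
After event 3: A_seq=178 A_ack=377 B_seq=504 B_ack=178
After event 4: A_seq=178 A_ack=377 B_seq=635 B_ack=178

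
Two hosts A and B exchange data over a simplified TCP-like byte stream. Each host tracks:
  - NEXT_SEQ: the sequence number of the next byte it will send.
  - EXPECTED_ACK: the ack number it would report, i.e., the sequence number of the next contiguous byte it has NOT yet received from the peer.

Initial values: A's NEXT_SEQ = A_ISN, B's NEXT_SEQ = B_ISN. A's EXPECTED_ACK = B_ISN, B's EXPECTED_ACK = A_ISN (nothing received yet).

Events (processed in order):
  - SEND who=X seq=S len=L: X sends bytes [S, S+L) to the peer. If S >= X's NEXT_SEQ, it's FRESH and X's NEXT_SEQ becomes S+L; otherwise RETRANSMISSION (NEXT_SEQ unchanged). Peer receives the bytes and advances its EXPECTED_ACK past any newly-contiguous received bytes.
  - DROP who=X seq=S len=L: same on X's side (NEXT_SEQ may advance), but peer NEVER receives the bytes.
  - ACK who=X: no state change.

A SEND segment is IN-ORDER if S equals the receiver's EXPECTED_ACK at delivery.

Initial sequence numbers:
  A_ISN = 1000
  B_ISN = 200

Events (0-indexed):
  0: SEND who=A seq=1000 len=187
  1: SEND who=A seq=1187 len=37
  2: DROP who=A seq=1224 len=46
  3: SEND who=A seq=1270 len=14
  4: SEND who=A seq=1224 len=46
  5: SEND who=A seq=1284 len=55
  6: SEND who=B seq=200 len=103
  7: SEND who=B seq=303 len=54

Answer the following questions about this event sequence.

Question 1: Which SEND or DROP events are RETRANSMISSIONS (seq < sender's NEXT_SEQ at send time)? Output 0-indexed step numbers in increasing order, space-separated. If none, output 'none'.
Step 0: SEND seq=1000 -> fresh
Step 1: SEND seq=1187 -> fresh
Step 2: DROP seq=1224 -> fresh
Step 3: SEND seq=1270 -> fresh
Step 4: SEND seq=1224 -> retransmit
Step 5: SEND seq=1284 -> fresh
Step 6: SEND seq=200 -> fresh
Step 7: SEND seq=303 -> fresh

Answer: 4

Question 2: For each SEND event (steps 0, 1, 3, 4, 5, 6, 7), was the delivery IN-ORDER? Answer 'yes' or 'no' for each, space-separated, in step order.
Answer: yes yes no yes yes yes yes

Derivation:
Step 0: SEND seq=1000 -> in-order
Step 1: SEND seq=1187 -> in-order
Step 3: SEND seq=1270 -> out-of-order
Step 4: SEND seq=1224 -> in-order
Step 5: SEND seq=1284 -> in-order
Step 6: SEND seq=200 -> in-order
Step 7: SEND seq=303 -> in-order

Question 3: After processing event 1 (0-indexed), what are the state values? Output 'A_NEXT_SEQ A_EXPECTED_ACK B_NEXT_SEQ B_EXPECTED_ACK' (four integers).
After event 0: A_seq=1187 A_ack=200 B_seq=200 B_ack=1187
After event 1: A_seq=1224 A_ack=200 B_seq=200 B_ack=1224

1224 200 200 1224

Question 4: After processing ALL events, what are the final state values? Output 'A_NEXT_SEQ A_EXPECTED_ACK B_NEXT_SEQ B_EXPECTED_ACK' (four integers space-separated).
Answer: 1339 357 357 1339

Derivation:
After event 0: A_seq=1187 A_ack=200 B_seq=200 B_ack=1187
After event 1: A_seq=1224 A_ack=200 B_seq=200 B_ack=1224
After event 2: A_seq=1270 A_ack=200 B_seq=200 B_ack=1224
After event 3: A_seq=1284 A_ack=200 B_seq=200 B_ack=1224
After event 4: A_seq=1284 A_ack=200 B_seq=200 B_ack=1284
After event 5: A_seq=1339 A_ack=200 B_seq=200 B_ack=1339
After event 6: A_seq=1339 A_ack=303 B_seq=303 B_ack=1339
After event 7: A_seq=1339 A_ack=357 B_seq=357 B_ack=1339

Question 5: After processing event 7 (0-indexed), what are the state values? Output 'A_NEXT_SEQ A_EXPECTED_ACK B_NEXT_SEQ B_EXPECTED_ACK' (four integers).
After event 0: A_seq=1187 A_ack=200 B_seq=200 B_ack=1187
After event 1: A_seq=1224 A_ack=200 B_seq=200 B_ack=1224
After event 2: A_seq=1270 A_ack=200 B_seq=200 B_ack=1224
After event 3: A_seq=1284 A_ack=200 B_seq=200 B_ack=1224
After event 4: A_seq=1284 A_ack=200 B_seq=200 B_ack=1284
After event 5: A_seq=1339 A_ack=200 B_seq=200 B_ack=1339
After event 6: A_seq=1339 A_ack=303 B_seq=303 B_ack=1339
After event 7: A_seq=1339 A_ack=357 B_seq=357 B_ack=1339

1339 357 357 1339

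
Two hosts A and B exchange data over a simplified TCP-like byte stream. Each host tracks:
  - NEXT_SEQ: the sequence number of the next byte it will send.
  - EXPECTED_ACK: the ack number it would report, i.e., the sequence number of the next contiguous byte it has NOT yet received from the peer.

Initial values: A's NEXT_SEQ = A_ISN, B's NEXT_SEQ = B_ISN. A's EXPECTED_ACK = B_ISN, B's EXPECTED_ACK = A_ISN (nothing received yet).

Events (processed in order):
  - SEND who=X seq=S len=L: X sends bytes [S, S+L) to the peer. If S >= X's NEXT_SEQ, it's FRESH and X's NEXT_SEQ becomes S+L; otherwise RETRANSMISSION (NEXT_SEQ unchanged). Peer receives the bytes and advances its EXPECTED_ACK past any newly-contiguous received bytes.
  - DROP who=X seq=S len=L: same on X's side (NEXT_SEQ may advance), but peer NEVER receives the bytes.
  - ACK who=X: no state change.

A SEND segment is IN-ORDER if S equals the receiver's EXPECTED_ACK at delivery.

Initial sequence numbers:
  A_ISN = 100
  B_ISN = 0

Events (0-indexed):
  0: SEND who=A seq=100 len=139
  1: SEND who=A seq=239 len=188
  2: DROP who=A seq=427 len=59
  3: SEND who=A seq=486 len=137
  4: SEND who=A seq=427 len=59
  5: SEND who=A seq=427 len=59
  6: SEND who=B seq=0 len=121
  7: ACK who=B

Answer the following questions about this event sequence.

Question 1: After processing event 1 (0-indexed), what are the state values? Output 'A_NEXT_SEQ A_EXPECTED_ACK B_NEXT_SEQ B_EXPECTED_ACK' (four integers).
After event 0: A_seq=239 A_ack=0 B_seq=0 B_ack=239
After event 1: A_seq=427 A_ack=0 B_seq=0 B_ack=427

427 0 0 427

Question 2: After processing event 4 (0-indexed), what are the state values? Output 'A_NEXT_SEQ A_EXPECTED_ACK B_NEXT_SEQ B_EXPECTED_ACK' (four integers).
After event 0: A_seq=239 A_ack=0 B_seq=0 B_ack=239
After event 1: A_seq=427 A_ack=0 B_seq=0 B_ack=427
After event 2: A_seq=486 A_ack=0 B_seq=0 B_ack=427
After event 3: A_seq=623 A_ack=0 B_seq=0 B_ack=427
After event 4: A_seq=623 A_ack=0 B_seq=0 B_ack=623

623 0 0 623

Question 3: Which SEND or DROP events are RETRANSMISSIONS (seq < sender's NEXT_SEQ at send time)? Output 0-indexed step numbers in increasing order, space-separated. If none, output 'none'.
Step 0: SEND seq=100 -> fresh
Step 1: SEND seq=239 -> fresh
Step 2: DROP seq=427 -> fresh
Step 3: SEND seq=486 -> fresh
Step 4: SEND seq=427 -> retransmit
Step 5: SEND seq=427 -> retransmit
Step 6: SEND seq=0 -> fresh

Answer: 4 5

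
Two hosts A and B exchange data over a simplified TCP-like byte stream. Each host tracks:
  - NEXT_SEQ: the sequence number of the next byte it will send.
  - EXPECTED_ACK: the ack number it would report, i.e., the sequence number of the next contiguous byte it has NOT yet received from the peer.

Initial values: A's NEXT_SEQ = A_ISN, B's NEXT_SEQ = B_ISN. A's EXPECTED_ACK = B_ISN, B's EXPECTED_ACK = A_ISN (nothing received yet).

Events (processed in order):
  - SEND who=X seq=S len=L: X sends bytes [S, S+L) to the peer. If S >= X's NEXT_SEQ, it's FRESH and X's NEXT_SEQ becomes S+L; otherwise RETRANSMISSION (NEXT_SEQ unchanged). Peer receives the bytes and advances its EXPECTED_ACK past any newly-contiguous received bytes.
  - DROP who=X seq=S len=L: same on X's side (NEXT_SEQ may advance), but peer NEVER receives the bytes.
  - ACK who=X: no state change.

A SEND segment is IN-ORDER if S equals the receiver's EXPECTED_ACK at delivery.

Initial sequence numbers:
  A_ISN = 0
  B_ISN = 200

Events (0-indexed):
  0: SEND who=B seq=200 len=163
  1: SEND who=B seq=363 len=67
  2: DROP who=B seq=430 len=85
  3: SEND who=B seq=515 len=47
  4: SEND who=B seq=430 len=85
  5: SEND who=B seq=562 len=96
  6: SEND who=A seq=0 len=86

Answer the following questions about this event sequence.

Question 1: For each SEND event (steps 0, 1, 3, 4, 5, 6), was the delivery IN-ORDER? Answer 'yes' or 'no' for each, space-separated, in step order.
Step 0: SEND seq=200 -> in-order
Step 1: SEND seq=363 -> in-order
Step 3: SEND seq=515 -> out-of-order
Step 4: SEND seq=430 -> in-order
Step 5: SEND seq=562 -> in-order
Step 6: SEND seq=0 -> in-order

Answer: yes yes no yes yes yes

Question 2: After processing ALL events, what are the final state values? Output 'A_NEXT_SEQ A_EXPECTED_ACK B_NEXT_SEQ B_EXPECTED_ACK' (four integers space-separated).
After event 0: A_seq=0 A_ack=363 B_seq=363 B_ack=0
After event 1: A_seq=0 A_ack=430 B_seq=430 B_ack=0
After event 2: A_seq=0 A_ack=430 B_seq=515 B_ack=0
After event 3: A_seq=0 A_ack=430 B_seq=562 B_ack=0
After event 4: A_seq=0 A_ack=562 B_seq=562 B_ack=0
After event 5: A_seq=0 A_ack=658 B_seq=658 B_ack=0
After event 6: A_seq=86 A_ack=658 B_seq=658 B_ack=86

Answer: 86 658 658 86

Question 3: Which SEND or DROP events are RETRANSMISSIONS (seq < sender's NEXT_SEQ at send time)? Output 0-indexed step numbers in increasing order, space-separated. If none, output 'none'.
Step 0: SEND seq=200 -> fresh
Step 1: SEND seq=363 -> fresh
Step 2: DROP seq=430 -> fresh
Step 3: SEND seq=515 -> fresh
Step 4: SEND seq=430 -> retransmit
Step 5: SEND seq=562 -> fresh
Step 6: SEND seq=0 -> fresh

Answer: 4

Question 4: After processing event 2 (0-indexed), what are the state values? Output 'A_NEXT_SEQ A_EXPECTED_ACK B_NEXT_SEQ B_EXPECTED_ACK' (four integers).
After event 0: A_seq=0 A_ack=363 B_seq=363 B_ack=0
After event 1: A_seq=0 A_ack=430 B_seq=430 B_ack=0
After event 2: A_seq=0 A_ack=430 B_seq=515 B_ack=0

0 430 515 0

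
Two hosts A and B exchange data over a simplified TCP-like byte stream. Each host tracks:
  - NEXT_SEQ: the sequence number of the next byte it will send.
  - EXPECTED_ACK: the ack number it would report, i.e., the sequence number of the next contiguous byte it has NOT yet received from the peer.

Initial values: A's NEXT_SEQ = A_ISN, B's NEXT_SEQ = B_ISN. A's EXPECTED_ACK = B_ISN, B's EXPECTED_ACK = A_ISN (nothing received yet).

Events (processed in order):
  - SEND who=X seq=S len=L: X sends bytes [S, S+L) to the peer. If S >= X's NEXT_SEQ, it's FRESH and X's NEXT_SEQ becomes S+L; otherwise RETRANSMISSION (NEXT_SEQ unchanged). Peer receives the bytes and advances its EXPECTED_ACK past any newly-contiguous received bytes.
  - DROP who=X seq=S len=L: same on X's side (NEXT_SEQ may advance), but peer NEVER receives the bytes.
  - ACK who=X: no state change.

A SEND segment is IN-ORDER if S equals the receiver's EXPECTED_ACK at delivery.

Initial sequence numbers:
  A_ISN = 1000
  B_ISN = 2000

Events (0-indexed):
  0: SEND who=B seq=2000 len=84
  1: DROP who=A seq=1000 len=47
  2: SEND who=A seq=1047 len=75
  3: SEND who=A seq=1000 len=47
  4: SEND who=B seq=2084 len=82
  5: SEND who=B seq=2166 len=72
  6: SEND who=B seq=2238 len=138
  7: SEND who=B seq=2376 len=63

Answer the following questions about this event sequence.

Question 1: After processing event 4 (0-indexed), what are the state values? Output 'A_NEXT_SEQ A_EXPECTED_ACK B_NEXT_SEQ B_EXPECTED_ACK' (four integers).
After event 0: A_seq=1000 A_ack=2084 B_seq=2084 B_ack=1000
After event 1: A_seq=1047 A_ack=2084 B_seq=2084 B_ack=1000
After event 2: A_seq=1122 A_ack=2084 B_seq=2084 B_ack=1000
After event 3: A_seq=1122 A_ack=2084 B_seq=2084 B_ack=1122
After event 4: A_seq=1122 A_ack=2166 B_seq=2166 B_ack=1122

1122 2166 2166 1122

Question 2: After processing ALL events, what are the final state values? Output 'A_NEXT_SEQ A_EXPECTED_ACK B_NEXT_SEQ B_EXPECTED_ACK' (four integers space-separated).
After event 0: A_seq=1000 A_ack=2084 B_seq=2084 B_ack=1000
After event 1: A_seq=1047 A_ack=2084 B_seq=2084 B_ack=1000
After event 2: A_seq=1122 A_ack=2084 B_seq=2084 B_ack=1000
After event 3: A_seq=1122 A_ack=2084 B_seq=2084 B_ack=1122
After event 4: A_seq=1122 A_ack=2166 B_seq=2166 B_ack=1122
After event 5: A_seq=1122 A_ack=2238 B_seq=2238 B_ack=1122
After event 6: A_seq=1122 A_ack=2376 B_seq=2376 B_ack=1122
After event 7: A_seq=1122 A_ack=2439 B_seq=2439 B_ack=1122

Answer: 1122 2439 2439 1122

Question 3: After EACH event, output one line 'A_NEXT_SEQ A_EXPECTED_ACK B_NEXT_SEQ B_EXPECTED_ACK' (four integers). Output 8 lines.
1000 2084 2084 1000
1047 2084 2084 1000
1122 2084 2084 1000
1122 2084 2084 1122
1122 2166 2166 1122
1122 2238 2238 1122
1122 2376 2376 1122
1122 2439 2439 1122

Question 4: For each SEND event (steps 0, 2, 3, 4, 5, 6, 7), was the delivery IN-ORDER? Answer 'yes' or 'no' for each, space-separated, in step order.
Step 0: SEND seq=2000 -> in-order
Step 2: SEND seq=1047 -> out-of-order
Step 3: SEND seq=1000 -> in-order
Step 4: SEND seq=2084 -> in-order
Step 5: SEND seq=2166 -> in-order
Step 6: SEND seq=2238 -> in-order
Step 7: SEND seq=2376 -> in-order

Answer: yes no yes yes yes yes yes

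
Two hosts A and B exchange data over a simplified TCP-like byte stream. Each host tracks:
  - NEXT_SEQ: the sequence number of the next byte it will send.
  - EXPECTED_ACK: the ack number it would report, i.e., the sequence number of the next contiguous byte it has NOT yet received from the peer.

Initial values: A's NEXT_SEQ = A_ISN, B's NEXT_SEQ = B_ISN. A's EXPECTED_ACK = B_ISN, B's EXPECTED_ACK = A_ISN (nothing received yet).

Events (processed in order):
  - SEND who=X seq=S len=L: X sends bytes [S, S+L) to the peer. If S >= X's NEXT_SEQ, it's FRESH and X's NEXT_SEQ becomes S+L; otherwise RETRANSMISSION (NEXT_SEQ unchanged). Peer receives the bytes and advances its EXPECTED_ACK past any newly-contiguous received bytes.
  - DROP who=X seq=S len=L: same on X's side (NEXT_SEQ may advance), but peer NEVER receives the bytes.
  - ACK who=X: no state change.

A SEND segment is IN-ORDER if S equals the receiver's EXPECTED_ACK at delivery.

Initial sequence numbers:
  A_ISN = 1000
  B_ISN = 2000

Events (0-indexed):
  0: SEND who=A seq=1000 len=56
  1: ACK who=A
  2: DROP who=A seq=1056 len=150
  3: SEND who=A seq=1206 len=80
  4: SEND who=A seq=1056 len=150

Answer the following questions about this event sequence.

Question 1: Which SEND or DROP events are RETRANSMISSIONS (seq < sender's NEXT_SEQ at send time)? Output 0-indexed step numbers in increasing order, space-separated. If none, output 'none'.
Answer: 4

Derivation:
Step 0: SEND seq=1000 -> fresh
Step 2: DROP seq=1056 -> fresh
Step 3: SEND seq=1206 -> fresh
Step 4: SEND seq=1056 -> retransmit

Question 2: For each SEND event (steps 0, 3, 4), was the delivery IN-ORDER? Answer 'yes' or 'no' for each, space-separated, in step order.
Step 0: SEND seq=1000 -> in-order
Step 3: SEND seq=1206 -> out-of-order
Step 4: SEND seq=1056 -> in-order

Answer: yes no yes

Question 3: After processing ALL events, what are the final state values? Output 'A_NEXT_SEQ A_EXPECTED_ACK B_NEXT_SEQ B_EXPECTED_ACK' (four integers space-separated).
After event 0: A_seq=1056 A_ack=2000 B_seq=2000 B_ack=1056
After event 1: A_seq=1056 A_ack=2000 B_seq=2000 B_ack=1056
After event 2: A_seq=1206 A_ack=2000 B_seq=2000 B_ack=1056
After event 3: A_seq=1286 A_ack=2000 B_seq=2000 B_ack=1056
After event 4: A_seq=1286 A_ack=2000 B_seq=2000 B_ack=1286

Answer: 1286 2000 2000 1286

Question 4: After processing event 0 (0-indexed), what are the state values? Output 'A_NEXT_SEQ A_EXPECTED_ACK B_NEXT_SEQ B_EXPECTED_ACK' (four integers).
After event 0: A_seq=1056 A_ack=2000 B_seq=2000 B_ack=1056

1056 2000 2000 1056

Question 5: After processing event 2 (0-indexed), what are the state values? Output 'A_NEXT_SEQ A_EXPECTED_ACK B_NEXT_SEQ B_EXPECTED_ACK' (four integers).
After event 0: A_seq=1056 A_ack=2000 B_seq=2000 B_ack=1056
After event 1: A_seq=1056 A_ack=2000 B_seq=2000 B_ack=1056
After event 2: A_seq=1206 A_ack=2000 B_seq=2000 B_ack=1056

1206 2000 2000 1056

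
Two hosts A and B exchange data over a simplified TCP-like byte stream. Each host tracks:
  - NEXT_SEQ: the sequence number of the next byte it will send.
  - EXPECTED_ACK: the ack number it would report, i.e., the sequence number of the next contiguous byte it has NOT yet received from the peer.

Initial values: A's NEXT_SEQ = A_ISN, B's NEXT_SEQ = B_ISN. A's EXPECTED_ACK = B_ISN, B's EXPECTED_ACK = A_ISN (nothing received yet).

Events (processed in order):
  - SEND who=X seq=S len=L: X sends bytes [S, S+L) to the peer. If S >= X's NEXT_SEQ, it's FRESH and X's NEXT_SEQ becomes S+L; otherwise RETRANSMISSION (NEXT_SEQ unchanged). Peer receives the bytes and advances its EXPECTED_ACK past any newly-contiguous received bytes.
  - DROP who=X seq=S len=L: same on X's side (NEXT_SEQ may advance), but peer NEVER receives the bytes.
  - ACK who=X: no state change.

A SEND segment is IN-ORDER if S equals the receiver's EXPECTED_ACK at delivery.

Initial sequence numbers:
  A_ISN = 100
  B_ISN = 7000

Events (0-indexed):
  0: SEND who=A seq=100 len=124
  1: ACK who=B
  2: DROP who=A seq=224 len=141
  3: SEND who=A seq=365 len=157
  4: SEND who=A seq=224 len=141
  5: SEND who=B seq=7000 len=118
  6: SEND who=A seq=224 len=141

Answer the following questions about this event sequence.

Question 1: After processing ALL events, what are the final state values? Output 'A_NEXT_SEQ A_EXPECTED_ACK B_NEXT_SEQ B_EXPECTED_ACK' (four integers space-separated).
Answer: 522 7118 7118 522

Derivation:
After event 0: A_seq=224 A_ack=7000 B_seq=7000 B_ack=224
After event 1: A_seq=224 A_ack=7000 B_seq=7000 B_ack=224
After event 2: A_seq=365 A_ack=7000 B_seq=7000 B_ack=224
After event 3: A_seq=522 A_ack=7000 B_seq=7000 B_ack=224
After event 4: A_seq=522 A_ack=7000 B_seq=7000 B_ack=522
After event 5: A_seq=522 A_ack=7118 B_seq=7118 B_ack=522
After event 6: A_seq=522 A_ack=7118 B_seq=7118 B_ack=522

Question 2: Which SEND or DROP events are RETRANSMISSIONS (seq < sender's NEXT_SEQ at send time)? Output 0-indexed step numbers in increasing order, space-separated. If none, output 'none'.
Answer: 4 6

Derivation:
Step 0: SEND seq=100 -> fresh
Step 2: DROP seq=224 -> fresh
Step 3: SEND seq=365 -> fresh
Step 4: SEND seq=224 -> retransmit
Step 5: SEND seq=7000 -> fresh
Step 6: SEND seq=224 -> retransmit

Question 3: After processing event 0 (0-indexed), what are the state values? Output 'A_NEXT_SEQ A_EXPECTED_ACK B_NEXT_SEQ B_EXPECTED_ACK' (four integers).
After event 0: A_seq=224 A_ack=7000 B_seq=7000 B_ack=224

224 7000 7000 224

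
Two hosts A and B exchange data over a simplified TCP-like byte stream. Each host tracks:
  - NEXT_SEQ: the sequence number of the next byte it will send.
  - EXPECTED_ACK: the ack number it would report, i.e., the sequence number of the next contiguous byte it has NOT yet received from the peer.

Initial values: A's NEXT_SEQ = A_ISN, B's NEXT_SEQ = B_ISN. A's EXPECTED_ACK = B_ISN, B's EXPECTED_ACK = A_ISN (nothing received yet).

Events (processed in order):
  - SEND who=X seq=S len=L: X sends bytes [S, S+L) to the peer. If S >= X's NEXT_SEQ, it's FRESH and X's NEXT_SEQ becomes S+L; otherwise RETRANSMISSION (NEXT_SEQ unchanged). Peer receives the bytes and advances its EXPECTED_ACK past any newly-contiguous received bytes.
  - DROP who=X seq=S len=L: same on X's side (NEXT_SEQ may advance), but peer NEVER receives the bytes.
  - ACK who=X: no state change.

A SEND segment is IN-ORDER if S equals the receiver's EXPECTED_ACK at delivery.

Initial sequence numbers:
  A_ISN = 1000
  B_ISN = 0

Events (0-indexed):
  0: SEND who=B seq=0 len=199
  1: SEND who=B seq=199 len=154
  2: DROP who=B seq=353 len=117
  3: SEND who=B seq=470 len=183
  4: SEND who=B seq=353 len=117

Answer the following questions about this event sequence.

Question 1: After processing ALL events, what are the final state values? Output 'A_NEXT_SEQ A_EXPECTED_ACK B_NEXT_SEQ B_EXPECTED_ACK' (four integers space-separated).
After event 0: A_seq=1000 A_ack=199 B_seq=199 B_ack=1000
After event 1: A_seq=1000 A_ack=353 B_seq=353 B_ack=1000
After event 2: A_seq=1000 A_ack=353 B_seq=470 B_ack=1000
After event 3: A_seq=1000 A_ack=353 B_seq=653 B_ack=1000
After event 4: A_seq=1000 A_ack=653 B_seq=653 B_ack=1000

Answer: 1000 653 653 1000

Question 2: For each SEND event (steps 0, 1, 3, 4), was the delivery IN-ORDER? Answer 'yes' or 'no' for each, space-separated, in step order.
Answer: yes yes no yes

Derivation:
Step 0: SEND seq=0 -> in-order
Step 1: SEND seq=199 -> in-order
Step 3: SEND seq=470 -> out-of-order
Step 4: SEND seq=353 -> in-order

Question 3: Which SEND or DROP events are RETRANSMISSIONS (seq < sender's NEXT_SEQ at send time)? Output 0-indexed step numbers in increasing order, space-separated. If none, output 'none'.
Step 0: SEND seq=0 -> fresh
Step 1: SEND seq=199 -> fresh
Step 2: DROP seq=353 -> fresh
Step 3: SEND seq=470 -> fresh
Step 4: SEND seq=353 -> retransmit

Answer: 4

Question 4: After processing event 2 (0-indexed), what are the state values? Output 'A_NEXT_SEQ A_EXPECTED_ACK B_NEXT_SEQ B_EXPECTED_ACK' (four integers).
After event 0: A_seq=1000 A_ack=199 B_seq=199 B_ack=1000
After event 1: A_seq=1000 A_ack=353 B_seq=353 B_ack=1000
After event 2: A_seq=1000 A_ack=353 B_seq=470 B_ack=1000

1000 353 470 1000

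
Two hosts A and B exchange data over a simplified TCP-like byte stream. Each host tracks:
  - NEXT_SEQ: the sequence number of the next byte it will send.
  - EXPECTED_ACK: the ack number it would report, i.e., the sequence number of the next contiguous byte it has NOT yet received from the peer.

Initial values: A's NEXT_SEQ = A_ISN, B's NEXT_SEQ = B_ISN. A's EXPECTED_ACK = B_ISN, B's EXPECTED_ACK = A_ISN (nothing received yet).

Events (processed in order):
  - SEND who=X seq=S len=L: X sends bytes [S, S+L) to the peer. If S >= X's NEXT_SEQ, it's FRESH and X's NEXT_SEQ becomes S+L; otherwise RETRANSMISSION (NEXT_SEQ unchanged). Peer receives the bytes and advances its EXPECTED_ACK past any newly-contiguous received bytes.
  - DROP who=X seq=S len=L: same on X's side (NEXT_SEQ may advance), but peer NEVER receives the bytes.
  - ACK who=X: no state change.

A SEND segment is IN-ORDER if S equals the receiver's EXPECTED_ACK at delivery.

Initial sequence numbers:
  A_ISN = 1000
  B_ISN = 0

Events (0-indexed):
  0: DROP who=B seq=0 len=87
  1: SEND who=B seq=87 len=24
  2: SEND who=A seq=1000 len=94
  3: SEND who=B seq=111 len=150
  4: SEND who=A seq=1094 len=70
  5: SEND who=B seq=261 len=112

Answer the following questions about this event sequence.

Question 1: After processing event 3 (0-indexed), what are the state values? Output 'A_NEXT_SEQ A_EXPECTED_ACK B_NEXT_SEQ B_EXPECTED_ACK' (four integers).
After event 0: A_seq=1000 A_ack=0 B_seq=87 B_ack=1000
After event 1: A_seq=1000 A_ack=0 B_seq=111 B_ack=1000
After event 2: A_seq=1094 A_ack=0 B_seq=111 B_ack=1094
After event 3: A_seq=1094 A_ack=0 B_seq=261 B_ack=1094

1094 0 261 1094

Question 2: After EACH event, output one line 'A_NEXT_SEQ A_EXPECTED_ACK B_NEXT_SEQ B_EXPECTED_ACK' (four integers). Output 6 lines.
1000 0 87 1000
1000 0 111 1000
1094 0 111 1094
1094 0 261 1094
1164 0 261 1164
1164 0 373 1164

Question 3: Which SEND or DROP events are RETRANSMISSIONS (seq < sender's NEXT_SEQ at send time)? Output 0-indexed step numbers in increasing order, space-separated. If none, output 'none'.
Step 0: DROP seq=0 -> fresh
Step 1: SEND seq=87 -> fresh
Step 2: SEND seq=1000 -> fresh
Step 3: SEND seq=111 -> fresh
Step 4: SEND seq=1094 -> fresh
Step 5: SEND seq=261 -> fresh

Answer: none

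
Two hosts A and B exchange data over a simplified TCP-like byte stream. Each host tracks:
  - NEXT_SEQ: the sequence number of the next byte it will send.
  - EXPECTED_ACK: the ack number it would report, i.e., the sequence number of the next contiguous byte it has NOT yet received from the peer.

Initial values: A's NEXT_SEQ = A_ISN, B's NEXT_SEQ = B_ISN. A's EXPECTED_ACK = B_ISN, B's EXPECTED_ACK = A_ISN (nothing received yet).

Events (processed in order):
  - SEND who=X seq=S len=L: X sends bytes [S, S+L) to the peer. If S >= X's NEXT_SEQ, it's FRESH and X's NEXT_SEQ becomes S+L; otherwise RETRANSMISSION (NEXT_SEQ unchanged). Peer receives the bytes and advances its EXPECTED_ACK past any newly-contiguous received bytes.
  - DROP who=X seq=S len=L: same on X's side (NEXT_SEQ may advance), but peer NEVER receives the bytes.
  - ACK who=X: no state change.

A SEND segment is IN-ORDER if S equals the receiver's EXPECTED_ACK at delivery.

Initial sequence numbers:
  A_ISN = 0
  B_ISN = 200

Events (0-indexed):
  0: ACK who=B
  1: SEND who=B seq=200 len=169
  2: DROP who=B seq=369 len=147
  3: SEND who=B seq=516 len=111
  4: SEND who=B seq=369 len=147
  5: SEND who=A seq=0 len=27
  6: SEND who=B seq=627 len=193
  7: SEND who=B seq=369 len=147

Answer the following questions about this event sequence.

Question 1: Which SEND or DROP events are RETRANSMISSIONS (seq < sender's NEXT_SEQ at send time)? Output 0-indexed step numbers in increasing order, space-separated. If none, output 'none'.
Answer: 4 7

Derivation:
Step 1: SEND seq=200 -> fresh
Step 2: DROP seq=369 -> fresh
Step 3: SEND seq=516 -> fresh
Step 4: SEND seq=369 -> retransmit
Step 5: SEND seq=0 -> fresh
Step 6: SEND seq=627 -> fresh
Step 7: SEND seq=369 -> retransmit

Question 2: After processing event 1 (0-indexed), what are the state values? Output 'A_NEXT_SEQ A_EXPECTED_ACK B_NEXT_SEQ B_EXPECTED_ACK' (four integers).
After event 0: A_seq=0 A_ack=200 B_seq=200 B_ack=0
After event 1: A_seq=0 A_ack=369 B_seq=369 B_ack=0

0 369 369 0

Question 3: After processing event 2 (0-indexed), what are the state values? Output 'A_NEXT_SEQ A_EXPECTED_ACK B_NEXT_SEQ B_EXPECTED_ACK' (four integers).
After event 0: A_seq=0 A_ack=200 B_seq=200 B_ack=0
After event 1: A_seq=0 A_ack=369 B_seq=369 B_ack=0
After event 2: A_seq=0 A_ack=369 B_seq=516 B_ack=0

0 369 516 0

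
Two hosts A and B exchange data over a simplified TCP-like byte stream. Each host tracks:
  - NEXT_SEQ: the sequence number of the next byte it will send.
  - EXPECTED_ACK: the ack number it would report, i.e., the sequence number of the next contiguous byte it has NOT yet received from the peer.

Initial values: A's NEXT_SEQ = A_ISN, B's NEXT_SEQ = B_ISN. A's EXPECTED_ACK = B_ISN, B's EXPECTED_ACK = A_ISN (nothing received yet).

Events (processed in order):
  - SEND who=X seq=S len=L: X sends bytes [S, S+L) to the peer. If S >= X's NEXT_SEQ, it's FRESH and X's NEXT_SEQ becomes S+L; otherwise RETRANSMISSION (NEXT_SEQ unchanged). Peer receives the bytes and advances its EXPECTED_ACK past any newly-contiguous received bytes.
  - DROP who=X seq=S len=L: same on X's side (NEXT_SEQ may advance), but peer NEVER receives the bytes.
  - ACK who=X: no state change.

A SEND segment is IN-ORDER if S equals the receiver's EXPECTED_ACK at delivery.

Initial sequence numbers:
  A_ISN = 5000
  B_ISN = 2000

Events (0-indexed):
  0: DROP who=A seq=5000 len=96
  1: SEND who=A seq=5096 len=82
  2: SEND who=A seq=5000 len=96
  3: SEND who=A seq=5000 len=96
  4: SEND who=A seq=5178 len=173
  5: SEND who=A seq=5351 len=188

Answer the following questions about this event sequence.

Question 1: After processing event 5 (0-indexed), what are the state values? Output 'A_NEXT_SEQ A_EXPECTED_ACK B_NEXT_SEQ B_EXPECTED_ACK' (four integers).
After event 0: A_seq=5096 A_ack=2000 B_seq=2000 B_ack=5000
After event 1: A_seq=5178 A_ack=2000 B_seq=2000 B_ack=5000
After event 2: A_seq=5178 A_ack=2000 B_seq=2000 B_ack=5178
After event 3: A_seq=5178 A_ack=2000 B_seq=2000 B_ack=5178
After event 4: A_seq=5351 A_ack=2000 B_seq=2000 B_ack=5351
After event 5: A_seq=5539 A_ack=2000 B_seq=2000 B_ack=5539

5539 2000 2000 5539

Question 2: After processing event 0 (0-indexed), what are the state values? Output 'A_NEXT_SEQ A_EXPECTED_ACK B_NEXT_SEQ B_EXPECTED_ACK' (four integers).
After event 0: A_seq=5096 A_ack=2000 B_seq=2000 B_ack=5000

5096 2000 2000 5000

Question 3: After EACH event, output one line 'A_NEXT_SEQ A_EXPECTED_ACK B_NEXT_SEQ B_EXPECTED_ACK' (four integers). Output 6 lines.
5096 2000 2000 5000
5178 2000 2000 5000
5178 2000 2000 5178
5178 2000 2000 5178
5351 2000 2000 5351
5539 2000 2000 5539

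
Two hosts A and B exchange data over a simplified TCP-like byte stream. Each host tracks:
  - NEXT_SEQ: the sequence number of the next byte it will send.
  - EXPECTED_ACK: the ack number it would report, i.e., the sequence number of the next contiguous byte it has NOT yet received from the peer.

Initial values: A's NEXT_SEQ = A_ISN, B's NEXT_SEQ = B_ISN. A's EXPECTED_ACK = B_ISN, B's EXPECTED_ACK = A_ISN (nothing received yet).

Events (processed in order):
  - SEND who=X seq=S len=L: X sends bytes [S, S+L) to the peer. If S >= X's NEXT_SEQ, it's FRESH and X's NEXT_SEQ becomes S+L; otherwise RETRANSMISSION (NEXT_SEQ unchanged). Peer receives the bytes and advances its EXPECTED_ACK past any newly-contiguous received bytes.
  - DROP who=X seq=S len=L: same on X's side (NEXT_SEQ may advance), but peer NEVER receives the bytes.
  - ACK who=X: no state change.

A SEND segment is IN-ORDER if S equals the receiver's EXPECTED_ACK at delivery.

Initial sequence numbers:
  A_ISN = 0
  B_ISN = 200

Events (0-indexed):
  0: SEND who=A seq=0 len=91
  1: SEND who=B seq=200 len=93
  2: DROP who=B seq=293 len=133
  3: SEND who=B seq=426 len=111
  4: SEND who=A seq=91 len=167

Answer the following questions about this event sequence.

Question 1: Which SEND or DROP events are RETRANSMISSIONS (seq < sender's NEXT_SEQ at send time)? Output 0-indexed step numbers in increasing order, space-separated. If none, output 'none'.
Answer: none

Derivation:
Step 0: SEND seq=0 -> fresh
Step 1: SEND seq=200 -> fresh
Step 2: DROP seq=293 -> fresh
Step 3: SEND seq=426 -> fresh
Step 4: SEND seq=91 -> fresh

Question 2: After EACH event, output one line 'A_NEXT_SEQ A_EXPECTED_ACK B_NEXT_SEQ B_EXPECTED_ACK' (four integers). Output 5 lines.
91 200 200 91
91 293 293 91
91 293 426 91
91 293 537 91
258 293 537 258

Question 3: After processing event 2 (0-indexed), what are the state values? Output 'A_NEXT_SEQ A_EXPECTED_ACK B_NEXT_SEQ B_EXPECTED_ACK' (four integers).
After event 0: A_seq=91 A_ack=200 B_seq=200 B_ack=91
After event 1: A_seq=91 A_ack=293 B_seq=293 B_ack=91
After event 2: A_seq=91 A_ack=293 B_seq=426 B_ack=91

91 293 426 91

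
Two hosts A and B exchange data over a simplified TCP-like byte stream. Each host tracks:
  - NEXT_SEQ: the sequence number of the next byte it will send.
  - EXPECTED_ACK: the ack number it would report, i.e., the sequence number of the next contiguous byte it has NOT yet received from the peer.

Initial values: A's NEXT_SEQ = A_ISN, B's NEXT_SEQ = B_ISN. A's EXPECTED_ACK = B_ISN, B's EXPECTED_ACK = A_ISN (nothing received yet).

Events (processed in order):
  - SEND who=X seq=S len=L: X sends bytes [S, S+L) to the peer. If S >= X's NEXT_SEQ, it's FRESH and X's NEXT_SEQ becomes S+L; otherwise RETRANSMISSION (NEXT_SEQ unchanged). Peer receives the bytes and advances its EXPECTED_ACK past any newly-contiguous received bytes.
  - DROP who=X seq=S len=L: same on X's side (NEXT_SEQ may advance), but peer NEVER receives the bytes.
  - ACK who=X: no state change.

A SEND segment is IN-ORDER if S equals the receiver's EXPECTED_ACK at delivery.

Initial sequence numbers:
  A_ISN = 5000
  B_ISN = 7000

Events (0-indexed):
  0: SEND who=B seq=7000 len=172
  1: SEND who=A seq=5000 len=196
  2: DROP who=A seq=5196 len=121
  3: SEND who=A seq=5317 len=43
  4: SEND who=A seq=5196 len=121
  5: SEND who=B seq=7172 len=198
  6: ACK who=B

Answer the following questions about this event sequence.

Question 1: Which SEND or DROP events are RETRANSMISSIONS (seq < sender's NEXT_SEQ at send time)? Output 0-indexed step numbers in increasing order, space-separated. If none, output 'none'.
Step 0: SEND seq=7000 -> fresh
Step 1: SEND seq=5000 -> fresh
Step 2: DROP seq=5196 -> fresh
Step 3: SEND seq=5317 -> fresh
Step 4: SEND seq=5196 -> retransmit
Step 5: SEND seq=7172 -> fresh

Answer: 4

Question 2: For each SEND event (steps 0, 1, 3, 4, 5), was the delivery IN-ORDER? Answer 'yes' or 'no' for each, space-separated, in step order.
Step 0: SEND seq=7000 -> in-order
Step 1: SEND seq=5000 -> in-order
Step 3: SEND seq=5317 -> out-of-order
Step 4: SEND seq=5196 -> in-order
Step 5: SEND seq=7172 -> in-order

Answer: yes yes no yes yes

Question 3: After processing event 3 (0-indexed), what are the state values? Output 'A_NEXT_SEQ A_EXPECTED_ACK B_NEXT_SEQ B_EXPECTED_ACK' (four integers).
After event 0: A_seq=5000 A_ack=7172 B_seq=7172 B_ack=5000
After event 1: A_seq=5196 A_ack=7172 B_seq=7172 B_ack=5196
After event 2: A_seq=5317 A_ack=7172 B_seq=7172 B_ack=5196
After event 3: A_seq=5360 A_ack=7172 B_seq=7172 B_ack=5196

5360 7172 7172 5196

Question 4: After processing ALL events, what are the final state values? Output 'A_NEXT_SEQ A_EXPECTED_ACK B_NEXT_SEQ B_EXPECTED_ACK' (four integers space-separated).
Answer: 5360 7370 7370 5360

Derivation:
After event 0: A_seq=5000 A_ack=7172 B_seq=7172 B_ack=5000
After event 1: A_seq=5196 A_ack=7172 B_seq=7172 B_ack=5196
After event 2: A_seq=5317 A_ack=7172 B_seq=7172 B_ack=5196
After event 3: A_seq=5360 A_ack=7172 B_seq=7172 B_ack=5196
After event 4: A_seq=5360 A_ack=7172 B_seq=7172 B_ack=5360
After event 5: A_seq=5360 A_ack=7370 B_seq=7370 B_ack=5360
After event 6: A_seq=5360 A_ack=7370 B_seq=7370 B_ack=5360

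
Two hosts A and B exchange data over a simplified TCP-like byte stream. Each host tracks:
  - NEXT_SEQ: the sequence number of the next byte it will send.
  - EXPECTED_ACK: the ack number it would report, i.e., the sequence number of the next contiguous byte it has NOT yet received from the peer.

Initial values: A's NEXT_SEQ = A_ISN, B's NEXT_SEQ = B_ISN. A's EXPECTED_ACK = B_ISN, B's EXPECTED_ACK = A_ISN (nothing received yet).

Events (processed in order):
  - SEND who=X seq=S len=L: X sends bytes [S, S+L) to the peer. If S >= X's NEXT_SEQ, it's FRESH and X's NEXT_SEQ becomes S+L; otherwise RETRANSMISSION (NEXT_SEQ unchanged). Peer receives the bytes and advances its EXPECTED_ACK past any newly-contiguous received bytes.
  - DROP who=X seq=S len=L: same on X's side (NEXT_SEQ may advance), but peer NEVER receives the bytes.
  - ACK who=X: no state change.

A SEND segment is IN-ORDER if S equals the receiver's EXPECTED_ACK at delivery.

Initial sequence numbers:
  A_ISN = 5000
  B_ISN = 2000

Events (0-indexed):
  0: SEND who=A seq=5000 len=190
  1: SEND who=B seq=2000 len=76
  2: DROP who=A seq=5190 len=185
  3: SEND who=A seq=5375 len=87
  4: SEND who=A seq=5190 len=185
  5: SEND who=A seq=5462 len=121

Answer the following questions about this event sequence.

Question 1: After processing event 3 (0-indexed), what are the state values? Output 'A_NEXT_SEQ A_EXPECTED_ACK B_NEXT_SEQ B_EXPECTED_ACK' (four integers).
After event 0: A_seq=5190 A_ack=2000 B_seq=2000 B_ack=5190
After event 1: A_seq=5190 A_ack=2076 B_seq=2076 B_ack=5190
After event 2: A_seq=5375 A_ack=2076 B_seq=2076 B_ack=5190
After event 3: A_seq=5462 A_ack=2076 B_seq=2076 B_ack=5190

5462 2076 2076 5190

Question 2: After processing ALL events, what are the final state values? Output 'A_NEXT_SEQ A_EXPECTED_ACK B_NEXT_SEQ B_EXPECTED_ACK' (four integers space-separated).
After event 0: A_seq=5190 A_ack=2000 B_seq=2000 B_ack=5190
After event 1: A_seq=5190 A_ack=2076 B_seq=2076 B_ack=5190
After event 2: A_seq=5375 A_ack=2076 B_seq=2076 B_ack=5190
After event 3: A_seq=5462 A_ack=2076 B_seq=2076 B_ack=5190
After event 4: A_seq=5462 A_ack=2076 B_seq=2076 B_ack=5462
After event 5: A_seq=5583 A_ack=2076 B_seq=2076 B_ack=5583

Answer: 5583 2076 2076 5583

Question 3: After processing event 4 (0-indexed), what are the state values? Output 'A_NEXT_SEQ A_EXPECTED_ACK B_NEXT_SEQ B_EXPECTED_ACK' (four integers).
After event 0: A_seq=5190 A_ack=2000 B_seq=2000 B_ack=5190
After event 1: A_seq=5190 A_ack=2076 B_seq=2076 B_ack=5190
After event 2: A_seq=5375 A_ack=2076 B_seq=2076 B_ack=5190
After event 3: A_seq=5462 A_ack=2076 B_seq=2076 B_ack=5190
After event 4: A_seq=5462 A_ack=2076 B_seq=2076 B_ack=5462

5462 2076 2076 5462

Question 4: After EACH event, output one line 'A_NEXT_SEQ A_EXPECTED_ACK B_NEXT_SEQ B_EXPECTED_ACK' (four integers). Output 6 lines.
5190 2000 2000 5190
5190 2076 2076 5190
5375 2076 2076 5190
5462 2076 2076 5190
5462 2076 2076 5462
5583 2076 2076 5583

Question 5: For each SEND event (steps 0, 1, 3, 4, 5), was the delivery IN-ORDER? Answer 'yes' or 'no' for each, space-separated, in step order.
Step 0: SEND seq=5000 -> in-order
Step 1: SEND seq=2000 -> in-order
Step 3: SEND seq=5375 -> out-of-order
Step 4: SEND seq=5190 -> in-order
Step 5: SEND seq=5462 -> in-order

Answer: yes yes no yes yes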